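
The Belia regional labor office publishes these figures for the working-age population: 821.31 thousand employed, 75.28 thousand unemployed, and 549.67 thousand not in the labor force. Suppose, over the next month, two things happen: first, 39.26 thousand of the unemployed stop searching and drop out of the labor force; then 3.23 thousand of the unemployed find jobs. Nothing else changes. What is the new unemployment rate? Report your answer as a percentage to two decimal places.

Initially, labor force = 821.31 + 75.28 = 896.59 thousand, so u = 75.28/896.59 = 8.40%.
After the first change, unemployed and labor force both fall by 39.26 → E = 821.31, U = 36.02, labor force = 857.33 thousand.
After the second change, unemployed falls and employed rises by 3.23; labor force unchanged → E = 824.54, U = 32.79, labor force = 857.33 thousand.
New unemployment rate = 32.79 / 857.33 = 3.82%.

New unemployment rate ≈ 3.82%.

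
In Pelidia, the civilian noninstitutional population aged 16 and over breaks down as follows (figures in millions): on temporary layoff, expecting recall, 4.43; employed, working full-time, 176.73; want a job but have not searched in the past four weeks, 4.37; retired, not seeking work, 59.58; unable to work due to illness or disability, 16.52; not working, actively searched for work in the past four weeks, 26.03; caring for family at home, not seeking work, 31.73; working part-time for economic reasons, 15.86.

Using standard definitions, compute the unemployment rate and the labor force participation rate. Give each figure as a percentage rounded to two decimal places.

Unemployment rate ≈ 13.66%; labor force participation rate ≈ 66.53%.

Employed = 176.73 + 15.86 = 192.59 million (anyone who worked, including part-time for economic reasons, counts as employed).
Unemployed = 4.43 + 26.03 = 30.46 million (jobless and actively searching, or on temporary layoff).
Labor force = 192.59 + 30.46 = 223.05 million.
Not in labor force = 4.37 + 59.58 + 16.52 + 31.73 = 112.20 million (those not working and not actively searching are outside the labor force — including those who want a job but have given up searching).
Civilian working-age population = 223.05 + 112.20 = 335.25 million.
Unemployment rate = 30.46 / 223.05 = 13.66%.
Labor force participation rate = 223.05 / 335.25 = 66.53%.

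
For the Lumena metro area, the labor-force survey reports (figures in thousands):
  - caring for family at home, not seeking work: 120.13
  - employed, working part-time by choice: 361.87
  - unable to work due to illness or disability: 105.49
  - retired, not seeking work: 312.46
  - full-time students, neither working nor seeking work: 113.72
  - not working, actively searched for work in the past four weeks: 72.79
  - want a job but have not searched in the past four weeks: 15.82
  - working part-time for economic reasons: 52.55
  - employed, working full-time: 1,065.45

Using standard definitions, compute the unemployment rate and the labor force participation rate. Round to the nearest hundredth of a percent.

Unemployment rate ≈ 4.69%; labor force participation rate ≈ 69.93%.

Employed = 361.87 + 52.55 + 1,065.45 = 1,479.87 thousand (anyone who worked, including part-time for economic reasons, counts as employed).
Unemployed = 72.79 thousand.
Labor force = 1,479.87 + 72.79 = 1,552.66 thousand.
Not in labor force = 120.13 + 105.49 + 312.46 + 113.72 + 15.82 = 667.62 thousand (those not working and not actively searching are outside the labor force — including those who want a job but have given up searching).
Civilian working-age population = 1,552.66 + 667.62 = 2,220.28 thousand.
Unemployment rate = 72.79 / 1,552.66 = 4.69%.
Labor force participation rate = 1,552.66 / 2,220.28 = 69.93%.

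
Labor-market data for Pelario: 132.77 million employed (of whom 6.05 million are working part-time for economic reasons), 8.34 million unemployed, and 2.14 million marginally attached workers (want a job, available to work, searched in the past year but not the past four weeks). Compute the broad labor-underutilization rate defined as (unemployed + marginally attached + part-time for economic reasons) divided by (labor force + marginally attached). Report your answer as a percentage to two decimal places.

Broad underutilization rate ≈ 11.54%.

Labor force = 132.77 + 8.34 = 141.11 million.
Numerator = 8.34 + 2.14 + 6.05 = 16.53 million.
Denominator = 141.11 + 2.14 = 143.25 million.
Broad rate = 16.53 / 143.25 = 11.54%.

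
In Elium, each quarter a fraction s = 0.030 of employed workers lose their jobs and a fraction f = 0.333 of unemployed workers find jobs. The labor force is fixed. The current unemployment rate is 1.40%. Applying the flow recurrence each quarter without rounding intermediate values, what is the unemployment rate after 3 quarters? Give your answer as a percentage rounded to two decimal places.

Unemployment rate after three quarters ≈ 6.49%.

With a fixed labor force, u_{t+1} = u_t + s·(1−u_t) − f·u_t = u_t·(1−s−f) + s.
Here 1−s−f = 0.637 and s = 0.030.
u_1 = 0.014000 × 0.637 + 0.030 = 0.038918.
u_2 = 0.038918 × 0.637 + 0.030 = 0.054791.
u_3 = 0.054791 × 0.637 + 0.030 = 0.064902.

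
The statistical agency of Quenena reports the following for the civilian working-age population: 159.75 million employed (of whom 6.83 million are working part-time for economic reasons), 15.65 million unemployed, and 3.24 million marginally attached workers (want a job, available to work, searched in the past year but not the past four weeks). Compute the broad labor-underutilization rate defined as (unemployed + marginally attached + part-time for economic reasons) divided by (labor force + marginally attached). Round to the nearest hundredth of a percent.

Broad underutilization rate ≈ 14.40%.

Labor force = 159.75 + 15.65 = 175.40 million.
Numerator = 15.65 + 3.24 + 6.83 = 25.72 million.
Denominator = 175.40 + 3.24 = 178.64 million.
Broad rate = 25.72 / 178.64 = 14.40%.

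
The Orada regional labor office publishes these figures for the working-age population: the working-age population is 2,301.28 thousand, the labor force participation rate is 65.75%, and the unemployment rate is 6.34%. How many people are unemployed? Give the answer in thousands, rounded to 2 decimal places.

Labor force = 0.6575 × 2,301.28 = 1,513.09 thousand.
Unemployed = 0.0634 × 1,513.09 ≈ 95.93 thousand.

About 95.93 thousand are unemployed.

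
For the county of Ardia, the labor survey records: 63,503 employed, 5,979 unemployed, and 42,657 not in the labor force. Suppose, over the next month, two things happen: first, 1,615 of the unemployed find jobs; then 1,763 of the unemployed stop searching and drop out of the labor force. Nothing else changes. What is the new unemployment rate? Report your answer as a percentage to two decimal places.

New unemployment rate ≈ 3.84%.

Initially, labor force = 63,503 + 5,979 = 69,482, so u = 5,979/69,482 = 8.61%.
After the first change, unemployed falls and employed rises by 1,615; labor force unchanged → E = 65,118, U = 4,364, labor force = 69,482.
After the second change, unemployed and labor force both fall by 1,763 → E = 65,118, U = 2,601, labor force = 67,719.
New unemployment rate = 2,601 / 67,719 = 3.84%.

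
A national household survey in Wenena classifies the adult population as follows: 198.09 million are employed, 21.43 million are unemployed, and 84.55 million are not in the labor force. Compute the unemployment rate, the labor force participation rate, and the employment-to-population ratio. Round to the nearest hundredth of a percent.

Unemployment rate ≈ 9.76%; labor force participation rate ≈ 72.19%; employment-population ratio ≈ 65.15%.

Labor force = employed + unemployed = 198.09 + 21.43 = 219.52 million.
Working-age population = 219.52 + 84.55 = 304.07 million.
Unemployment rate = 21.43 / 219.52 = 9.76%.
Labor force participation rate = 219.52 / 304.07 = 72.19%.
Employment-population ratio = 198.09 / 304.07 = 65.15%.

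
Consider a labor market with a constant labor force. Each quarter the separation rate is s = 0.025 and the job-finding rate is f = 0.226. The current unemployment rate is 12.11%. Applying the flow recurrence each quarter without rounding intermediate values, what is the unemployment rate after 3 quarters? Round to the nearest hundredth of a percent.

With a fixed labor force, u_{t+1} = u_t + s·(1−u_t) − f·u_t = u_t·(1−s−f) + s.
Here 1−s−f = 0.749 and s = 0.025.
u_1 = 0.121100 × 0.749 + 0.025 = 0.115704.
u_2 = 0.115704 × 0.749 + 0.025 = 0.111662.
u_3 = 0.111662 × 0.749 + 0.025 = 0.108635.

Unemployment rate after three quarters ≈ 10.86%.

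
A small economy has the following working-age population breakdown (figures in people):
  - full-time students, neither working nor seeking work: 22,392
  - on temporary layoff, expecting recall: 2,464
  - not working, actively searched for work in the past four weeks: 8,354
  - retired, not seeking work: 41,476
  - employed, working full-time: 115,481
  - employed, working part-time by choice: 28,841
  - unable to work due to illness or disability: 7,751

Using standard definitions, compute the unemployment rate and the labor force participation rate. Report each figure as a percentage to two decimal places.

Employed = 115,481 + 28,841 = 144,322.
Unemployed = 2,464 + 8,354 = 10,818 (jobless and actively searching, or on temporary layoff).
Labor force = 144,322 + 10,818 = 155,140.
Not in labor force = 22,392 + 41,476 + 7,751 = 71,619 (those not working and not actively searching are outside the labor force).
Civilian working-age population = 155,140 + 71,619 = 226,759.
Unemployment rate = 10,818 / 155,140 = 6.97%.
Labor force participation rate = 155,140 / 226,759 = 68.42%.

Unemployment rate ≈ 6.97%; labor force participation rate ≈ 68.42%.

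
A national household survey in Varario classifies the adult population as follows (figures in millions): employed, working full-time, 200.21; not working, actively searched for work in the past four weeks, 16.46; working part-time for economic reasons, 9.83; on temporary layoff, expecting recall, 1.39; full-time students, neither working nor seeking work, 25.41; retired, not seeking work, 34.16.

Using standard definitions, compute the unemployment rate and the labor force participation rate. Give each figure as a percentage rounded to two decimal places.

Employed = 200.21 + 9.83 = 210.04 million (anyone who worked, including part-time for economic reasons, counts as employed).
Unemployed = 16.46 + 1.39 = 17.85 million (jobless and actively searching, or on temporary layoff).
Labor force = 210.04 + 17.85 = 227.89 million.
Not in labor force = 25.41 + 34.16 = 59.57 million (those not working and not actively searching are outside the labor force).
Civilian working-age population = 227.89 + 59.57 = 287.46 million.
Unemployment rate = 17.85 / 227.89 = 7.83%.
Labor force participation rate = 227.89 / 287.46 = 79.28%.

Unemployment rate ≈ 7.83%; labor force participation rate ≈ 79.28%.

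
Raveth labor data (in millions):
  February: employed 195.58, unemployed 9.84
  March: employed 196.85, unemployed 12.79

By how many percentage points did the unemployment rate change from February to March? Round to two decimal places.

February: labor force = 195.58 + 9.84 = 205.42; u = 9.84/205.42 = 4.79%.
March: labor force = 196.85 + 12.79 = 209.64; u = 12.79/209.64 = 6.10%.
Change = 6.10% − 4.79% = +1.31 pp.

The unemployment rate changed by +1.31 percentage points.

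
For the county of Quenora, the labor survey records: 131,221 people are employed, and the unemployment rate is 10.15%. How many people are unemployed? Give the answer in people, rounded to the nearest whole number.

About 14,824 are unemployed.

Let U be the number unemployed. The labor force is E + U, and U/(E+U) = 0.1015.
So U = 0.1015 × 131,221 / (1 − 0.1015) = 13318.93 / 0.8985 ≈ 14,824.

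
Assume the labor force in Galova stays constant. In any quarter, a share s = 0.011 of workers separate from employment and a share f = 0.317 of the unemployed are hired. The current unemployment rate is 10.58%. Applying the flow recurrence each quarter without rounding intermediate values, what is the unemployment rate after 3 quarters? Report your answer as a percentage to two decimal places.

With a fixed labor force, u_{t+1} = u_t + s·(1−u_t) − f·u_t = u_t·(1−s−f) + s.
Here 1−s−f = 0.672 and s = 0.011.
u_1 = 0.105800 × 0.672 + 0.011 = 0.082098.
u_2 = 0.082098 × 0.672 + 0.011 = 0.066170.
u_3 = 0.066170 × 0.672 + 0.011 = 0.055466.

Unemployment rate after three quarters ≈ 5.55%.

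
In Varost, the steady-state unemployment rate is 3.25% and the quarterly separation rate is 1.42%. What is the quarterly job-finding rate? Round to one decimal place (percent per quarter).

Job-finding rate ≈ 42.3% per quarter.

From u* = s/(s+f): f = s·(1−u)/u.
f = 1.42 × (1 − 0.0325) / 0.0325 = 1.3739 / 0.0325 ≈ 42.3% per quarter.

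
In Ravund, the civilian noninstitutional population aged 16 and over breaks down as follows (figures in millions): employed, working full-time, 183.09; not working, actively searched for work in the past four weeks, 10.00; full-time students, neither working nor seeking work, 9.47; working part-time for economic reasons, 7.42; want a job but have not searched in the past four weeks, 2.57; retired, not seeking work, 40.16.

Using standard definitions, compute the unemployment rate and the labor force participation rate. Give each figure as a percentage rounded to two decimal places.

Employed = 183.09 + 7.42 = 190.51 million (anyone who worked, including part-time for economic reasons, counts as employed).
Unemployed = 10.00 million.
Labor force = 190.51 + 10.00 = 200.51 million.
Not in labor force = 9.47 + 2.57 + 40.16 = 52.20 million (those not working and not actively searching are outside the labor force — including those who want a job but have given up searching).
Civilian working-age population = 200.51 + 52.20 = 252.71 million.
Unemployment rate = 10.00 / 200.51 = 4.99%.
Labor force participation rate = 200.51 / 252.71 = 79.34%.

Unemployment rate ≈ 4.99%; labor force participation rate ≈ 79.34%.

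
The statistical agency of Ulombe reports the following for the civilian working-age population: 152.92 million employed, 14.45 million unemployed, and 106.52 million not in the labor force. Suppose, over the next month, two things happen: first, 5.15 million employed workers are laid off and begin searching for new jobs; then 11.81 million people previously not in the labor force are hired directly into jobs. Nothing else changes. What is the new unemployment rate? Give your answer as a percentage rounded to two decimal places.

Initially, labor force = 152.92 + 14.45 = 167.37 million, so u = 14.45/167.37 = 8.63%.
After the first change, employed falls and unemployed rises by 5.15; labor force unchanged → E = 147.77, U = 19.60, labor force = 167.37 million.
After the second change, employed and labor force both rise by 11.81; unemployed unchanged → E = 159.58, U = 19.60, labor force = 179.18 million.
New unemployment rate = 19.60 / 179.18 = 10.94%.

New unemployment rate ≈ 10.94%.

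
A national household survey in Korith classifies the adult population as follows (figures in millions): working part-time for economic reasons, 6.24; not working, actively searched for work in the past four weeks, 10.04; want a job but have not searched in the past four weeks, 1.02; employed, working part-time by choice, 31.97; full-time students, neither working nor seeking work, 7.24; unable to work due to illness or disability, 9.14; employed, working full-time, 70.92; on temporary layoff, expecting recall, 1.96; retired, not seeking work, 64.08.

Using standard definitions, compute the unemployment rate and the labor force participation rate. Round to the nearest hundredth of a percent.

Unemployment rate ≈ 9.91%; labor force participation rate ≈ 59.78%.

Employed = 6.24 + 31.97 + 70.92 = 109.13 million (anyone who worked, including part-time for economic reasons, counts as employed).
Unemployed = 10.04 + 1.96 = 12.00 million (jobless and actively searching, or on temporary layoff).
Labor force = 109.13 + 12.00 = 121.13 million.
Not in labor force = 1.02 + 7.24 + 9.14 + 64.08 = 81.48 million (those not working and not actively searching are outside the labor force — including those who want a job but have given up searching).
Civilian working-age population = 121.13 + 81.48 = 202.61 million.
Unemployment rate = 12.00 / 121.13 = 9.91%.
Labor force participation rate = 121.13 / 202.61 = 59.78%.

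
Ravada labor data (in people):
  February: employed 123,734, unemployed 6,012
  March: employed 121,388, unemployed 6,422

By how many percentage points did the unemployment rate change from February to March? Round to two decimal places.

February: labor force = 123,734 + 6,012 = 129,746; u = 6,012/129,746 = 4.63%.
March: labor force = 121,388 + 6,422 = 127,810; u = 6,422/127,810 = 5.02%.
Change = 5.02% − 4.63% = +0.39 pp.

The unemployment rate changed by +0.39 percentage points.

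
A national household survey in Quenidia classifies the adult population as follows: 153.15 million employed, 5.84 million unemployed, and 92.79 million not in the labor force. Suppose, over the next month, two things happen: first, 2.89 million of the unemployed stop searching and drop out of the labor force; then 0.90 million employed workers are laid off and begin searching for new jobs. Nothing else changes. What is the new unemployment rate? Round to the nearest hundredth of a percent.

New unemployment rate ≈ 2.47%.

Initially, labor force = 153.15 + 5.84 = 158.99 million, so u = 5.84/158.99 = 3.67%.
After the first change, unemployed and labor force both fall by 2.89 → E = 153.15, U = 2.95, labor force = 156.10 million.
After the second change, employed falls and unemployed rises by 0.90; labor force unchanged → E = 152.25, U = 3.85, labor force = 156.10 million.
New unemployment rate = 3.85 / 156.10 = 2.47%.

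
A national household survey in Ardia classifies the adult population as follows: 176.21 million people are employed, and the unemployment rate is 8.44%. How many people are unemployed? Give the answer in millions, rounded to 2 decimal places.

About 16.24 million are unemployed.

Let U be the number unemployed. The labor force is E + U, and U/(E+U) = 0.0844.
So U = 0.0844 × 176.21 / (1 − 0.0844) = 14.8721 / 0.9156 ≈ 16.24 million.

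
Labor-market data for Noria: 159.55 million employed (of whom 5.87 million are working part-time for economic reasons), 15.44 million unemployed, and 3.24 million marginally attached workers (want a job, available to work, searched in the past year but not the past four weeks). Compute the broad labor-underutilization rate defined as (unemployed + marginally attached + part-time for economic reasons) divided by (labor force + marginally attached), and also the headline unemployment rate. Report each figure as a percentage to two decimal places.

Broad underutilization rate ≈ 13.77%; headline unemployment rate ≈ 8.82%.

Labor force = 159.55 + 15.44 = 174.99 million.
Numerator = 15.44 + 3.24 + 5.87 = 24.55 million.
Denominator = 174.99 + 3.24 = 178.23 million.
Broad rate = 24.55 / 178.23 = 13.77%.
Headline unemployment rate = 15.44 / 174.99 = 8.82%.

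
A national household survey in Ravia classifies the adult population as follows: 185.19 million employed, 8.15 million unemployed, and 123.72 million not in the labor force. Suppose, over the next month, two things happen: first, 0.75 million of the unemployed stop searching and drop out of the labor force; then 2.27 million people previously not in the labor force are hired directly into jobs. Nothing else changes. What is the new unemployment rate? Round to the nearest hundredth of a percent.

Initially, labor force = 185.19 + 8.15 = 193.34 million, so u = 8.15/193.34 = 4.22%.
After the first change, unemployed and labor force both fall by 0.75 → E = 185.19, U = 7.40, labor force = 192.59 million.
After the second change, employed and labor force both rise by 2.27; unemployed unchanged → E = 187.46, U = 7.40, labor force = 194.86 million.
New unemployment rate = 7.40 / 194.86 = 3.80%.

New unemployment rate ≈ 3.80%.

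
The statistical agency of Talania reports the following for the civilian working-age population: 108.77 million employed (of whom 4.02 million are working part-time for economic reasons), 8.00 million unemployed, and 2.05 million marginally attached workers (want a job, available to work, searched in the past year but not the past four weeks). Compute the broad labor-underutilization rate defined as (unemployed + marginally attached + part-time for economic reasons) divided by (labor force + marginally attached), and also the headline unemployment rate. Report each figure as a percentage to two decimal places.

Labor force = 108.77 + 8.00 = 116.77 million.
Numerator = 8.00 + 2.05 + 4.02 = 14.07 million.
Denominator = 116.77 + 2.05 = 118.82 million.
Broad rate = 14.07 / 118.82 = 11.84%.
Headline unemployment rate = 8.00 / 116.77 = 6.85%.

Broad underutilization rate ≈ 11.84%; headline unemployment rate ≈ 6.85%.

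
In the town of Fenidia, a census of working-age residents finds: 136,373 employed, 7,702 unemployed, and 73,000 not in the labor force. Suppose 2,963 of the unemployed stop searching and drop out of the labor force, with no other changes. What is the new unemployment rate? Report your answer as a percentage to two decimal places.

New unemployment rate ≈ 3.36%.

Initially, labor force = 136,373 + 7,702 = 144,075, so u = 7,702/144,075 = 5.35%.
After the change, unemployed and labor force both fall by 2,963 → E = 136,373, U = 4,739, labor force = 141,112.
New unemployment rate = 4,739 / 141,112 = 3.36%.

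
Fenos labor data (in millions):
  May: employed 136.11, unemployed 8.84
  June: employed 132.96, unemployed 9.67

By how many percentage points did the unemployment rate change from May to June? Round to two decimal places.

May: labor force = 136.11 + 8.84 = 144.95; u = 8.84/144.95 = 6.10%.
June: labor force = 132.96 + 9.67 = 142.63; u = 9.67/142.63 = 6.78%.
Change = 6.78% − 6.10% = +0.68 pp.

The unemployment rate changed by +0.68 percentage points.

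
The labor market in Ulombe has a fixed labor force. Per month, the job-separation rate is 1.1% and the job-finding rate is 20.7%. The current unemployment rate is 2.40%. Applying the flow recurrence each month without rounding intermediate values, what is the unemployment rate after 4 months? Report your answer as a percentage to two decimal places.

With a fixed labor force, u_{t+1} = u_t + s·(1−u_t) − f·u_t = u_t·(1−s−f) + s.
Here 1−s−f = 0.782 and s = 0.011.
u_1 = 0.024000 × 0.782 + 0.011 = 0.029768.
u_2 = 0.029768 × 0.782 + 0.011 = 0.034279.
u_3 = 0.034279 × 0.782 + 0.011 = 0.037806.
u_4 = 0.037806 × 0.782 + 0.011 = 0.040564.

Unemployment rate after four months ≈ 4.06%.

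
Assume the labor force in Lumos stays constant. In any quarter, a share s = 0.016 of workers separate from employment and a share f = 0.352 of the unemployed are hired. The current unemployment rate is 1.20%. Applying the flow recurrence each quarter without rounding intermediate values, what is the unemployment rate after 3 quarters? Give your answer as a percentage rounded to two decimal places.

With a fixed labor force, u_{t+1} = u_t + s·(1−u_t) − f·u_t = u_t·(1−s−f) + s.
Here 1−s−f = 0.632 and s = 0.016.
u_1 = 0.012000 × 0.632 + 0.016 = 0.023584.
u_2 = 0.023584 × 0.632 + 0.016 = 0.030905.
u_3 = 0.030905 × 0.632 + 0.016 = 0.035532.

Unemployment rate after three quarters ≈ 3.55%.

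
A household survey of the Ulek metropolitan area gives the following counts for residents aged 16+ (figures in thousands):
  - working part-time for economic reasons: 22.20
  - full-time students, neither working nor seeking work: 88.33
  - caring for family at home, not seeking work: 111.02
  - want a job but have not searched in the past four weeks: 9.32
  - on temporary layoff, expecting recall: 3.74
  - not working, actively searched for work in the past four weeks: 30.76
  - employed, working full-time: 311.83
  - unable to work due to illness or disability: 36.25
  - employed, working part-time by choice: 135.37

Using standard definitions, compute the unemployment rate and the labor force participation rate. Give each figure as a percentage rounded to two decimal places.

Unemployment rate ≈ 6.85%; labor force participation rate ≈ 67.29%.

Employed = 22.20 + 311.83 + 135.37 = 469.40 thousand (anyone who worked, including part-time for economic reasons, counts as employed).
Unemployed = 3.74 + 30.76 = 34.50 thousand (jobless and actively searching, or on temporary layoff).
Labor force = 469.40 + 34.50 = 503.90 thousand.
Not in labor force = 88.33 + 111.02 + 9.32 + 36.25 = 244.92 thousand (those not working and not actively searching are outside the labor force — including those who want a job but have given up searching).
Civilian working-age population = 503.90 + 244.92 = 748.82 thousand.
Unemployment rate = 34.50 / 503.90 = 6.85%.
Labor force participation rate = 503.90 / 748.82 = 67.29%.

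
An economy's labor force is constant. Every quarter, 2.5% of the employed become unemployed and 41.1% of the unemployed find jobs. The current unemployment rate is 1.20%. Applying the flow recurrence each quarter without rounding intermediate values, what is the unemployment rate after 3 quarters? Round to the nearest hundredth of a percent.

With a fixed labor force, u_{t+1} = u_t + s·(1−u_t) − f·u_t = u_t·(1−s−f) + s.
Here 1−s−f = 0.564 and s = 0.025.
u_1 = 0.012000 × 0.564 + 0.025 = 0.031768.
u_2 = 0.031768 × 0.564 + 0.025 = 0.042917.
u_3 = 0.042917 × 0.564 + 0.025 = 0.049205.

Unemployment rate after three quarters ≈ 4.92%.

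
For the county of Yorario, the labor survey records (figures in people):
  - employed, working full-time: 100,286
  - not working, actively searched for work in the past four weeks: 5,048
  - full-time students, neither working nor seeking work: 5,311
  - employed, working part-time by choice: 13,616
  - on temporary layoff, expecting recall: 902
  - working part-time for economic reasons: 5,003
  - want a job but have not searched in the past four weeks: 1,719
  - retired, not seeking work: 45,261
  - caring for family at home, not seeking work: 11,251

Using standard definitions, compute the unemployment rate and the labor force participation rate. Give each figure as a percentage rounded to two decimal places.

Unemployment rate ≈ 4.77%; labor force participation rate ≈ 66.27%.

Employed = 100,286 + 13,616 + 5,003 = 118,905 (anyone who worked, including part-time for economic reasons, counts as employed).
Unemployed = 5,048 + 902 = 5,950 (jobless and actively searching, or on temporary layoff).
Labor force = 118,905 + 5,950 = 124,855.
Not in labor force = 5,311 + 1,719 + 45,261 + 11,251 = 63,542 (those not working and not actively searching are outside the labor force — including those who want a job but have given up searching).
Civilian working-age population = 124,855 + 63,542 = 188,397.
Unemployment rate = 5,950 / 124,855 = 4.77%.
Labor force participation rate = 124,855 / 188,397 = 66.27%.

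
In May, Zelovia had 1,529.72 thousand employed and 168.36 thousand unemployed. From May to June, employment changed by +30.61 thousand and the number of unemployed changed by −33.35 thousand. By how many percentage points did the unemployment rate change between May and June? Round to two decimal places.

The unemployment rate changed by −1.95 percentage points.

May: labor force = 1,529.72 + 168.36 = 1,698.08; u = 168.36/1,698.08 = 9.91%.
June: labor force = 1,560.33 + 135.01 = 1,695.34; u = 135.01/1,695.34 = 7.96%.
Change = 7.96% − 9.91% = −1.95 pp.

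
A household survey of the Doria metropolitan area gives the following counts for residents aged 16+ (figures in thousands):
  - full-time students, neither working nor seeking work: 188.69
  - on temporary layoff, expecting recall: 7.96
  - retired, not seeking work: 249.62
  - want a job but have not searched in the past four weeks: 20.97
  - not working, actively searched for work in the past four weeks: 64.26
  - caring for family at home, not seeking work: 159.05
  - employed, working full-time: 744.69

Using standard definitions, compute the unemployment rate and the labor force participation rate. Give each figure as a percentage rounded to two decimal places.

Unemployment rate ≈ 8.84%; labor force participation rate ≈ 56.92%.

Employed = 744.69 thousand.
Unemployed = 7.96 + 64.26 = 72.22 thousand (jobless and actively searching, or on temporary layoff).
Labor force = 744.69 + 72.22 = 816.91 thousand.
Not in labor force = 188.69 + 249.62 + 20.97 + 159.05 = 618.33 thousand (those not working and not actively searching are outside the labor force — including those who want a job but have given up searching).
Civilian working-age population = 816.91 + 618.33 = 1,435.24 thousand.
Unemployment rate = 72.22 / 816.91 = 8.84%.
Labor force participation rate = 816.91 / 1,435.24 = 56.92%.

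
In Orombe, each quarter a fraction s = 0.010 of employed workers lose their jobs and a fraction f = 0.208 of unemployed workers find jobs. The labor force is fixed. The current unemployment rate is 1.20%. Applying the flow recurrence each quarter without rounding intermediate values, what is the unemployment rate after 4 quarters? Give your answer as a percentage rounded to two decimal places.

Unemployment rate after four quarters ≈ 3.32%.

With a fixed labor force, u_{t+1} = u_t + s·(1−u_t) − f·u_t = u_t·(1−s−f) + s.
Here 1−s−f = 0.782 and s = 0.010.
u_1 = 0.012000 × 0.782 + 0.010 = 0.019384.
u_2 = 0.019384 × 0.782 + 0.010 = 0.025158.
u_3 = 0.025158 × 0.782 + 0.010 = 0.029674.
u_4 = 0.029674 × 0.782 + 0.010 = 0.033205.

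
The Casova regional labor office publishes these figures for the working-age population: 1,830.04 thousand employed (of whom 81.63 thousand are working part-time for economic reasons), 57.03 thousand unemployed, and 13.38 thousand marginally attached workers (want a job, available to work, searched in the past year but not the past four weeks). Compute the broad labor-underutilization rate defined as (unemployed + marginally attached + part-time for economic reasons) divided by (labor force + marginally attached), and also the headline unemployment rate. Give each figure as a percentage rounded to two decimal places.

Broad underutilization rate ≈ 8.00%; headline unemployment rate ≈ 3.02%.

Labor force = 1,830.04 + 57.03 = 1,887.07 thousand.
Numerator = 57.03 + 13.38 + 81.63 = 152.04 thousand.
Denominator = 1,887.07 + 13.38 = 1,900.45 thousand.
Broad rate = 152.04 / 1,900.45 = 8.00%.
Headline unemployment rate = 57.03 / 1,887.07 = 3.02%.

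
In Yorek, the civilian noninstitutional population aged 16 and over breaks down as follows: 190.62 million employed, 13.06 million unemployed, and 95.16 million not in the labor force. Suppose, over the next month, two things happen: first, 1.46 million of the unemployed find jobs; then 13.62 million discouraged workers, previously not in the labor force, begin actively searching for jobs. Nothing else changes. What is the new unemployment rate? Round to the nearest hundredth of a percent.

New unemployment rate ≈ 11.61%.

Initially, labor force = 190.62 + 13.06 = 203.68 million, so u = 13.06/203.68 = 6.41%.
After the first change, unemployed falls and employed rises by 1.46; labor force unchanged → E = 192.08, U = 11.60, labor force = 203.68 million.
After the second change, unemployed and labor force both rise by 13.62 → E = 192.08, U = 25.22, labor force = 217.30 million.
New unemployment rate = 25.22 / 217.30 = 11.61%.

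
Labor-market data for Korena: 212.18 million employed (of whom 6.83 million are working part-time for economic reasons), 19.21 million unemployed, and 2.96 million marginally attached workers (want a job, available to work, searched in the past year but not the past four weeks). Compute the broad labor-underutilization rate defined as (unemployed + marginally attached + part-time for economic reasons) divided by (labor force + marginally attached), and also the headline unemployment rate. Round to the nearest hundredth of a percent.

Labor force = 212.18 + 19.21 = 231.39 million.
Numerator = 19.21 + 2.96 + 6.83 = 29.00 million.
Denominator = 231.39 + 2.96 = 234.35 million.
Broad rate = 29.00 / 234.35 = 12.37%.
Headline unemployment rate = 19.21 / 231.39 = 8.30%.

Broad underutilization rate ≈ 12.37%; headline unemployment rate ≈ 8.30%.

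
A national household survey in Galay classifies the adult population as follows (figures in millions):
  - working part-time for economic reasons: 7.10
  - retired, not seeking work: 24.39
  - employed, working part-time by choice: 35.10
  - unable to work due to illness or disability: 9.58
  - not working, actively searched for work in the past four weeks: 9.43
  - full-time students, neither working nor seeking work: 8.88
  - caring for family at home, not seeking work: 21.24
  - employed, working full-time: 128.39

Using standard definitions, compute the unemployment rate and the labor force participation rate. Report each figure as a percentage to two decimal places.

Unemployment rate ≈ 5.24%; labor force participation rate ≈ 73.75%.

Employed = 7.10 + 35.10 + 128.39 = 170.59 million (anyone who worked, including part-time for economic reasons, counts as employed).
Unemployed = 9.43 million.
Labor force = 170.59 + 9.43 = 180.02 million.
Not in labor force = 24.39 + 9.58 + 8.88 + 21.24 = 64.09 million (those not working and not actively searching are outside the labor force).
Civilian working-age population = 180.02 + 64.09 = 244.11 million.
Unemployment rate = 9.43 / 180.02 = 5.24%.
Labor force participation rate = 180.02 / 244.11 = 73.75%.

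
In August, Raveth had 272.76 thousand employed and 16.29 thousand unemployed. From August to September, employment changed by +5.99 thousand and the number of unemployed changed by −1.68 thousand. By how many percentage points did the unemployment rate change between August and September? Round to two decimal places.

August: labor force = 272.76 + 16.29 = 289.05; u = 16.29/289.05 = 5.64%.
September: labor force = 278.75 + 14.61 = 293.36; u = 14.61/293.36 = 4.98%.
Change = 4.98% − 5.64% = −0.66 pp.

The unemployment rate changed by −0.66 percentage points.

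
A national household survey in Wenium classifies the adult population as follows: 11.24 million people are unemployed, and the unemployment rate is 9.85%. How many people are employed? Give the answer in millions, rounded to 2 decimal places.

About 102.87 million are employed.

Labor force = U / u = 11.24 / 0.0985 ≈ 114.11 million.
Employed = labor force − unemployed = 114.11 − 11.24 = 102.87 million.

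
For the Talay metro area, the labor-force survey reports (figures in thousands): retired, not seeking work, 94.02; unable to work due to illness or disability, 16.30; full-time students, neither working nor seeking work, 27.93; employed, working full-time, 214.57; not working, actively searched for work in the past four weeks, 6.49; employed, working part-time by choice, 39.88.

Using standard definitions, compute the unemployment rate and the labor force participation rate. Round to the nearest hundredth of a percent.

Employed = 214.57 + 39.88 = 254.45 thousand.
Unemployed = 6.49 thousand.
Labor force = 254.45 + 6.49 = 260.94 thousand.
Not in labor force = 94.02 + 16.30 + 27.93 = 138.25 thousand (those not working and not actively searching are outside the labor force).
Civilian working-age population = 260.94 + 138.25 = 399.19 thousand.
Unemployment rate = 6.49 / 260.94 = 2.49%.
Labor force participation rate = 260.94 / 399.19 = 65.37%.

Unemployment rate ≈ 2.49%; labor force participation rate ≈ 65.37%.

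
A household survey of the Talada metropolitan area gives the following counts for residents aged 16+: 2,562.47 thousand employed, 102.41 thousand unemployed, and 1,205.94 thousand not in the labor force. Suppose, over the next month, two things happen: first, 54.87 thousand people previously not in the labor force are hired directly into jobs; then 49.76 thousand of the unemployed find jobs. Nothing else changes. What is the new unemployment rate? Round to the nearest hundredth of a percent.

New unemployment rate ≈ 1.94%.

Initially, labor force = 2,562.47 + 102.41 = 2,664.88 thousand, so u = 102.41/2,664.88 = 3.84%.
After the first change, employed and labor force both rise by 54.87; unemployed unchanged → E = 2,617.34, U = 102.41, labor force = 2,719.75 thousand.
After the second change, unemployed falls and employed rises by 49.76; labor force unchanged → E = 2,667.10, U = 52.65, labor force = 2,719.75 thousand.
New unemployment rate = 52.65 / 2,719.75 = 1.94%.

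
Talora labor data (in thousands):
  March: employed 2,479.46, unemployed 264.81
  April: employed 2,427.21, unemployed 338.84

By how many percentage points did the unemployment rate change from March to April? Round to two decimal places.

The unemployment rate changed by +2.60 percentage points.

March: labor force = 2,479.46 + 264.81 = 2,744.27; u = 264.81/2,744.27 = 9.65%.
April: labor force = 2,427.21 + 338.84 = 2,766.05; u = 338.84/2,766.05 = 12.25%.
Change = 12.25% − 9.65% = +2.60 pp.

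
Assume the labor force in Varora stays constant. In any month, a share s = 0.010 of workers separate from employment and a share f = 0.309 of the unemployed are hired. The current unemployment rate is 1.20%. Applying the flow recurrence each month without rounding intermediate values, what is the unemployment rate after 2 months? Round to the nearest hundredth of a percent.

Unemployment rate after two months ≈ 2.24%.

With a fixed labor force, u_{t+1} = u_t + s·(1−u_t) − f·u_t = u_t·(1−s−f) + s.
Here 1−s−f = 0.681 and s = 0.010.
u_1 = 0.012000 × 0.681 + 0.010 = 0.018172.
u_2 = 0.018172 × 0.681 + 0.010 = 0.022375.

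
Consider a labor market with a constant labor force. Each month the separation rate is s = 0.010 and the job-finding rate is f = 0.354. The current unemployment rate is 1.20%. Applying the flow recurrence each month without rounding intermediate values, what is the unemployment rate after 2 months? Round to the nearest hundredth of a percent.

With a fixed labor force, u_{t+1} = u_t + s·(1−u_t) − f·u_t = u_t·(1−s−f) + s.
Here 1−s−f = 0.636 and s = 0.010.
u_1 = 0.012000 × 0.636 + 0.010 = 0.017632.
u_2 = 0.017632 × 0.636 + 0.010 = 0.021214.

Unemployment rate after two months ≈ 2.12%.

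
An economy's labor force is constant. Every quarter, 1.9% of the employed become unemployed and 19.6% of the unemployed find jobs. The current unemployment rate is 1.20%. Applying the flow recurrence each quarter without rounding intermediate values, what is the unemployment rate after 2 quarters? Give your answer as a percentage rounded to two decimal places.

Unemployment rate after two quarters ≈ 4.13%.

With a fixed labor force, u_{t+1} = u_t + s·(1−u_t) − f·u_t = u_t·(1−s−f) + s.
Here 1−s−f = 0.785 and s = 0.019.
u_1 = 0.012000 × 0.785 + 0.019 = 0.028420.
u_2 = 0.028420 × 0.785 + 0.019 = 0.041310.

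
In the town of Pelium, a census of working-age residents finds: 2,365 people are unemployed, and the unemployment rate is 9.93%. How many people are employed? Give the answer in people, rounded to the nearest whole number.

Labor force = U / u = 2,365 / 0.0993 ≈ 23,817.
Employed = labor force − unemployed = 23,817 − 2,365 = 21,452.

About 21,452 are employed.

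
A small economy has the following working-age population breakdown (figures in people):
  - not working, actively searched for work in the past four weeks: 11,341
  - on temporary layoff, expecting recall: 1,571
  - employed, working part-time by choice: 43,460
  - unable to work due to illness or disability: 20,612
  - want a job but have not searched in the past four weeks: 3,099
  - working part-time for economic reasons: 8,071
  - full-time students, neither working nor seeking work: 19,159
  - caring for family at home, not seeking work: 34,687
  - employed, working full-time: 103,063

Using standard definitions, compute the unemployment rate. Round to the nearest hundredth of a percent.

Unemployment rate ≈ 7.71%.

Employed = 43,460 + 8,071 + 103,063 = 154,594 (anyone who worked, including part-time for economic reasons, counts as employed).
Unemployed = 11,341 + 1,571 = 12,912 (jobless and actively searching, or on temporary layoff).
Labor force = 154,594 + 12,912 = 167,506.
Unemployment rate = 12,912 / 167,506 = 7.71%.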